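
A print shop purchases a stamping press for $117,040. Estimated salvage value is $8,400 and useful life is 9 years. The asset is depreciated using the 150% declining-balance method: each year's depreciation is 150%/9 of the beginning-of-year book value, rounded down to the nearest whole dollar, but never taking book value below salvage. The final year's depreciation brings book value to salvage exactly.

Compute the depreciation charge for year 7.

$6,533

Depreciable base = $117,040 − $8,400 = $108,640.
Year 1: ⌊$117,040 × 150%/9⌋ = $19,506. Book value $97,534.
Year 2: ⌊$97,534 × 150%/9⌋ = $16,255. Book value $81,279.
Year 3: ⌊$81,279 × 150%/9⌋ = $13,546. Book value $67,733.
Year 4: ⌊$67,733 × 150%/9⌋ = $11,288. Book value $56,445.
Year 5: ⌊$56,445 × 150%/9⌋ = $9,407. Book value $47,038.
Year 6: ⌊$47,038 × 150%/9⌋ = $7,839. Book value $39,199.
Year 7: ⌊$39,199 × 150%/9⌋ = $6,533. Book value $32,666.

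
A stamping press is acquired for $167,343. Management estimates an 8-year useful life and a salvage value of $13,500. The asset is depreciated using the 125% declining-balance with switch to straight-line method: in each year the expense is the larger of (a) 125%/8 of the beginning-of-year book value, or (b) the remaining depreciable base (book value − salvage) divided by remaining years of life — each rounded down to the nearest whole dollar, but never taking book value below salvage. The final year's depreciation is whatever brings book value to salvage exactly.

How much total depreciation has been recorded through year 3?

Depreciable base = $167,343 − $13,500 = $153,843.
Year 1: DB = ⌊$167,343 × 125%/8⌋ = $26,147; SL = ⌊$153,843/8⌋ = $19,230 → take DB $26,147. Book value $141,196.
Year 2: DB = ⌊$141,196 × 125%/8⌋ = $22,061; SL = ⌊$127,696/7⌋ = $18,242 → take DB $22,061. Book value $119,135.
Year 3: DB = ⌊$119,135 × 125%/8⌋ = $18,614; SL = ⌊$105,635/6⌋ = $17,605 → take DB $18,614. Book value $100,521.
Accumulated through year 3 = $167,343 − $100,521 = $66,822.

$66,822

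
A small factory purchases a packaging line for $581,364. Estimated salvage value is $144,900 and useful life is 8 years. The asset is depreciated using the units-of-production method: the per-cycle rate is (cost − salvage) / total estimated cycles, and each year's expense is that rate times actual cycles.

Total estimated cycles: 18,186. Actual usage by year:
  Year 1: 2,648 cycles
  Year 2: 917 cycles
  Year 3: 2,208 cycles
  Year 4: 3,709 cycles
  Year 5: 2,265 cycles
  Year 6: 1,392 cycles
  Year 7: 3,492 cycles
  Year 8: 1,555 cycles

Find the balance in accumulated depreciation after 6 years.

$315,336

Depreciable base = $581,364 − $144,900 = $436,464.
Rate = $436,464 / 18,186 cycles = $24 per cycle.
Year 1: 2,648 × $24 = $63,552. Book value $517,812.
Year 2: 917 × $24 = $22,008. Book value $495,804.
Year 3: 2,208 × $24 = $52,992. Book value $442,812.
Year 4: 3,709 × $24 = $89,016. Book value $353,796.
Year 5: 2,265 × $24 = $54,360. Book value $299,436.
Year 6: 1,392 × $24 = $33,408. Book value $266,028.
Accumulated through year 6 = $581,364 − $266,028 = $315,336.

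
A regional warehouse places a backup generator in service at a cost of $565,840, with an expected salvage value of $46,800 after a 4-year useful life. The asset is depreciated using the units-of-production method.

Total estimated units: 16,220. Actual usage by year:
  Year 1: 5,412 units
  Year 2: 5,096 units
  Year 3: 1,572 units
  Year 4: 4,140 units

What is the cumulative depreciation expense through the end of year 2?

$336,256

Depreciable base = $565,840 − $46,800 = $519,040.
Rate = $519,040 / 16,220 units = $32 per unit.
Year 1: 5,412 × $32 = $173,184. Book value $392,656.
Year 2: 5,096 × $32 = $163,072. Book value $229,584.
Accumulated through year 2 = $565,840 − $229,584 = $336,256.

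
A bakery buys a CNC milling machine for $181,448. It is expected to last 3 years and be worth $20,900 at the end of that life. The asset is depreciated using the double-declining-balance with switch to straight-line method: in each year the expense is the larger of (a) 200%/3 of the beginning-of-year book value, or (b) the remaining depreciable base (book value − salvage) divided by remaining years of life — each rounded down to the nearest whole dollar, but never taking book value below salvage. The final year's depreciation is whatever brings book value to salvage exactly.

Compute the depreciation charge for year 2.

Depreciable base = $181,448 − $20,900 = $160,548.
Year 1: DB = ⌊$181,448 × 200%/3⌋ = $120,965; SL = ⌊$160,548/3⌋ = $53,516 → take DB $120,965. Book value $60,483.
Year 2: DB = ⌊$60,483 × 200%/3⌋ = $40,322; SL = ⌊$39,583/2⌋ = $19,791 → take DB $40,322, capped at $39,583. Book value $20,900.

$39,583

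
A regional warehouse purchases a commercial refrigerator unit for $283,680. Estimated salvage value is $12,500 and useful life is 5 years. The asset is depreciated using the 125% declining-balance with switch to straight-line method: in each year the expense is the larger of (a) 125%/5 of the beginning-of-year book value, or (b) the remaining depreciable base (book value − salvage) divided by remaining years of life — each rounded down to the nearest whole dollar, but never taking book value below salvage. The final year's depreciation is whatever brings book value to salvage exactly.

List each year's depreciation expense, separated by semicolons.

Depreciable base = $283,680 − $12,500 = $271,180.
Year 1: DB = ⌊$283,680 × 125%/5⌋ = $70,920; SL = ⌊$271,180/5⌋ = $54,236 → take DB $70,920. Book value $212,760.
Year 2: DB = ⌊$212,760 × 125%/5⌋ = $53,190; SL = ⌊$200,260/4⌋ = $50,065 → take DB $53,190. Book value $159,570.
Year 3: DB = ⌊$159,570 × 125%/5⌋ = $39,892; SL = ⌊$147,070/3⌋ = $49,023 → take SL $49,023. Book value $110,547.
Year 4: DB = ⌊$110,547 × 125%/5⌋ = $27,636; SL = ⌊$98,047/2⌋ = $49,023 → take SL $49,023. Book value $61,524.
Year 5 (final): $61,524 − $12,500 = $49,024. Book value $12,500.

$70,920; $53,190; $49,023; $49,023; $49,024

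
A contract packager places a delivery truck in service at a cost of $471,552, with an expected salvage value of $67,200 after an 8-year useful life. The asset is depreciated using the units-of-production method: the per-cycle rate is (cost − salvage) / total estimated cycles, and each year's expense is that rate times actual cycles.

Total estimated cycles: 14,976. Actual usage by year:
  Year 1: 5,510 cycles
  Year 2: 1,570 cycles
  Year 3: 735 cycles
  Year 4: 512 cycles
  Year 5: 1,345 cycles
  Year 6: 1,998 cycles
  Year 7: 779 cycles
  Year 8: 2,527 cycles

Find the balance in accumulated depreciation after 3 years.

$211,005

Depreciable base = $471,552 − $67,200 = $404,352.
Rate = $404,352 / 14,976 cycles = $27 per cycle.
Year 1: 5,510 × $27 = $148,770. Book value $322,782.
Year 2: 1,570 × $27 = $42,390. Book value $280,392.
Year 3: 735 × $27 = $19,845. Book value $260,547.
Accumulated through year 3 = $471,552 − $260,547 = $211,005.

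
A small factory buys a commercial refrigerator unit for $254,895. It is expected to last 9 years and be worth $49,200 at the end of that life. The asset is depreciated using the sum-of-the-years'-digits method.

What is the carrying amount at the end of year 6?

$76,626

Depreciable base = $254,895 − $49,200 = $205,695.
Sum of the years' digits = 9+8+7+6+5+4+3+2+1 = 45.
Year 1: $205,695 × 9/45 = $41,139. Book value $213,756.
Year 2: $205,695 × 8/45 = $36,568. Book value $177,188.
Year 3: $205,695 × 7/45 = $31,997. Book value $145,191.
Year 4: $205,695 × 6/45 = $27,426. Book value $117,765.
Year 5: $205,695 × 5/45 = $22,855. Book value $94,910.
Year 6: $205,695 × 4/45 = $18,284. Book value $76,626.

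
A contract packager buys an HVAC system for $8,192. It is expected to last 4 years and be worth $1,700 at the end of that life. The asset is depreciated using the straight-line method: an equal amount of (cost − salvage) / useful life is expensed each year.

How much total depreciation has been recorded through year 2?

$3,246

Depreciable base = $8,192 − $1,700 = $6,492.
Annual expense = $6,492 / 4 = $1,623.
End of year 1: book value $6,569.
End of year 2: book value $4,946.
Accumulated through year 2 = $8,192 − $4,946 = $3,246.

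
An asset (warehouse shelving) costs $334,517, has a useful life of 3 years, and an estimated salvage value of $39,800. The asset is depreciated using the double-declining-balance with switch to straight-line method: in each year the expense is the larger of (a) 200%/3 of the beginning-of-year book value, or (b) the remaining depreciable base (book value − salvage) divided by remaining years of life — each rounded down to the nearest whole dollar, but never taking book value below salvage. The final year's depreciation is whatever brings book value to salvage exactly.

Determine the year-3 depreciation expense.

Depreciable base = $334,517 − $39,800 = $294,717.
Year 1: DB = ⌊$334,517 × 200%/3⌋ = $223,011; SL = ⌊$294,717/3⌋ = $98,239 → take DB $223,011. Book value $111,506.
Year 2: DB = ⌊$111,506 × 200%/3⌋ = $74,337; SL = ⌊$71,706/2⌋ = $35,853 → take DB $74,337, capped at $71,706. Book value $39,800.
Year 3 (final): $39,800 − $39,800 = $0. Book value $39,800.

$0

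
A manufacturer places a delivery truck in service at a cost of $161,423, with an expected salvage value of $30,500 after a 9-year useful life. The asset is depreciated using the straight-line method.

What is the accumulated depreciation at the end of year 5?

$72,735

Depreciable base = $161,423 − $30,500 = $130,923.
Annual expense = $130,923 / 9 = $14,547.
End of year 1: book value $146,876.
End of year 2: book value $132,329.
End of year 3: book value $117,782.
End of year 4: book value $103,235.
End of year 5: book value $88,688.
Accumulated through year 5 = $161,423 − $88,688 = $72,735.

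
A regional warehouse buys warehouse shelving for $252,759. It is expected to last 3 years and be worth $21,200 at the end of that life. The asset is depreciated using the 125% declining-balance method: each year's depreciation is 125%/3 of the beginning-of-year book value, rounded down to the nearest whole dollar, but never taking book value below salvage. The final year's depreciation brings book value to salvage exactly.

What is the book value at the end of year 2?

Depreciable base = $252,759 − $21,200 = $231,559.
Year 1: ⌊$252,759 × 125%/3⌋ = $105,316. Book value $147,443.
Year 2: ⌊$147,443 × 125%/3⌋ = $61,434. Book value $86,009.

$86,009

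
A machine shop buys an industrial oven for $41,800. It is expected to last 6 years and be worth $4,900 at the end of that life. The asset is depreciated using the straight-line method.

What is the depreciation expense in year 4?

Depreciable base = $41,800 − $4,900 = $36,900.
Annual expense = $36,900 / 6 = $6,150.

$6,150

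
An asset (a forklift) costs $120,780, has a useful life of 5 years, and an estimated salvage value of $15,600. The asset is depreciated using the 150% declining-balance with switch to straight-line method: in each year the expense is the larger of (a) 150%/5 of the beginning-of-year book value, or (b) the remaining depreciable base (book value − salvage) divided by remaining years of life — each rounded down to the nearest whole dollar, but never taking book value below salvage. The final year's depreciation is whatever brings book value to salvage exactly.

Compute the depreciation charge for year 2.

Depreciable base = $120,780 − $15,600 = $105,180.
Year 1: DB = ⌊$120,780 × 150%/5⌋ = $36,234; SL = ⌊$105,180/5⌋ = $21,036 → take DB $36,234. Book value $84,546.
Year 2: DB = ⌊$84,546 × 150%/5⌋ = $25,363; SL = ⌊$68,946/4⌋ = $17,236 → take DB $25,363. Book value $59,183.

$25,363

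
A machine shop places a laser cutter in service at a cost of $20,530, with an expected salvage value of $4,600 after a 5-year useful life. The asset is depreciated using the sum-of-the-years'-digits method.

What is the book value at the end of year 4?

Depreciable base = $20,530 − $4,600 = $15,930.
Sum of the years' digits = 5+4+3+2+1 = 15.
Year 1: $15,930 × 5/15 = $5,310. Book value $15,220.
Year 2: $15,930 × 4/15 = $4,248. Book value $10,972.
Year 3: $15,930 × 3/15 = $3,186. Book value $7,786.
Year 4: $15,930 × 2/15 = $2,124. Book value $5,662.

$5,662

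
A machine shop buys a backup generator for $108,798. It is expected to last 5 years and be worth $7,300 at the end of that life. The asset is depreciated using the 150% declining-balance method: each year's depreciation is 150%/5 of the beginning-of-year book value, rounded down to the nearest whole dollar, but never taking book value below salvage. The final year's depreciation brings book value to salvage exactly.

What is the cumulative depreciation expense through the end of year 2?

Depreciable base = $108,798 − $7,300 = $101,498.
Year 1: ⌊$108,798 × 150%/5⌋ = $32,639. Book value $76,159.
Year 2: ⌊$76,159 × 150%/5⌋ = $22,847. Book value $53,312.
Accumulated through year 2 = $108,798 − $53,312 = $55,486.

$55,486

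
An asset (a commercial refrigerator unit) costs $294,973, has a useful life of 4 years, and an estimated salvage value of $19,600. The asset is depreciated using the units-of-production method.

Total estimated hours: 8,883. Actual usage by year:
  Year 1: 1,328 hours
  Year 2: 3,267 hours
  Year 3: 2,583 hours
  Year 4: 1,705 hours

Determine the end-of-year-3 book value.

$72,455

Depreciable base = $294,973 − $19,600 = $275,373.
Rate = $275,373 / 8,883 hours = $31 per hour.
Year 1: 1,328 × $31 = $41,168. Book value $253,805.
Year 2: 3,267 × $31 = $101,277. Book value $152,528.
Year 3: 2,583 × $31 = $80,073. Book value $72,455.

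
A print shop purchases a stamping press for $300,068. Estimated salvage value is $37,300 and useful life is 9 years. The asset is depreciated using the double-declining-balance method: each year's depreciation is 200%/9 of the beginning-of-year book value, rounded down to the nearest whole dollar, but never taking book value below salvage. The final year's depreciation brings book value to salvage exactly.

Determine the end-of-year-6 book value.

$66,430

Depreciable base = $300,068 − $37,300 = $262,768.
Year 1: ⌊$300,068 × 200%/9⌋ = $66,681. Book value $233,387.
Year 2: ⌊$233,387 × 200%/9⌋ = $51,863. Book value $181,524.
Year 3: ⌊$181,524 × 200%/9⌋ = $40,338. Book value $141,186.
Year 4: ⌊$141,186 × 200%/9⌋ = $31,374. Book value $109,812.
Year 5: ⌊$109,812 × 200%/9⌋ = $24,402. Book value $85,410.
Year 6: ⌊$85,410 × 200%/9⌋ = $18,980. Book value $66,430.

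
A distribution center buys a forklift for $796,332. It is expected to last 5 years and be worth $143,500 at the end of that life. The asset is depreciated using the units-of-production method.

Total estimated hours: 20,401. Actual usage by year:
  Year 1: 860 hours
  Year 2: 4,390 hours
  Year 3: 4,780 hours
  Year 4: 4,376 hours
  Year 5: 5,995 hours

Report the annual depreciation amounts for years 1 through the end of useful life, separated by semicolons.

$27,520; $140,480; $152,960; $140,032; $191,840

Depreciable base = $796,332 − $143,500 = $652,832.
Rate = $652,832 / 20,401 hours = $32 per hour.
Year 1: 860 × $32 = $27,520. Book value $768,812.
Year 2: 4,390 × $32 = $140,480. Book value $628,332.
Year 3: 4,780 × $32 = $152,960. Book value $475,372.
Year 4: 4,376 × $32 = $140,032. Book value $335,340.
Year 5: 5,995 × $32 = $191,840. Book value $143,500.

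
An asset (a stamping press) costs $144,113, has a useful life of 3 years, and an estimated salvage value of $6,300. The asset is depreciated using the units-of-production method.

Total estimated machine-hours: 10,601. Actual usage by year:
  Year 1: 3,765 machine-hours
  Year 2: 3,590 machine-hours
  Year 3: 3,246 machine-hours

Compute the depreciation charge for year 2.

$46,670

Depreciable base = $144,113 − $6,300 = $137,813.
Rate = $137,813 / 10,601 machine-hours = $13 per machine-hour.
Year 1: 3,765 × $13 = $48,945. Book value $95,168.
Year 2: 3,590 × $13 = $46,670. Book value $48,498.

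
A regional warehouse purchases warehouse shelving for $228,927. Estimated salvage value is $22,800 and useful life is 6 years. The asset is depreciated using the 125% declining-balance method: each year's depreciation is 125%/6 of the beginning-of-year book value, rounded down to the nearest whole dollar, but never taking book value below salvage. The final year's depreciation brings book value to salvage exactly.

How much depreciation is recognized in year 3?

$29,891

Depreciable base = $228,927 − $22,800 = $206,127.
Year 1: ⌊$228,927 × 125%/6⌋ = $47,693. Book value $181,234.
Year 2: ⌊$181,234 × 125%/6⌋ = $37,757. Book value $143,477.
Year 3: ⌊$143,477 × 125%/6⌋ = $29,891. Book value $113,586.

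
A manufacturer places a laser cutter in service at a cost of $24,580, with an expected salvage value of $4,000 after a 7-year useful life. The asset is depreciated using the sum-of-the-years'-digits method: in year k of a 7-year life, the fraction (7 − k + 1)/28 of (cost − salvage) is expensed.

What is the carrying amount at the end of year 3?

$11,350

Depreciable base = $24,580 − $4,000 = $20,580.
Sum of the years' digits = 7+6+5+4+3+2+1 = 28.
Year 1: $20,580 × 7/28 = $5,145. Book value $19,435.
Year 2: $20,580 × 6/28 = $4,410. Book value $15,025.
Year 3: $20,580 × 5/28 = $3,675. Book value $11,350.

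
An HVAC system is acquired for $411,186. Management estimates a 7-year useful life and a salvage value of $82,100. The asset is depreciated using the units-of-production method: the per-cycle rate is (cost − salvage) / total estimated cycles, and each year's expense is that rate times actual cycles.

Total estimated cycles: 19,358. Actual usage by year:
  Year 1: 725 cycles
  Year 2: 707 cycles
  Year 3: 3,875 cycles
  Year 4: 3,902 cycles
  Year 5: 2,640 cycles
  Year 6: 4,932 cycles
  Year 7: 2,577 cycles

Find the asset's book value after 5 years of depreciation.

Depreciable base = $411,186 − $82,100 = $329,086.
Rate = $329,086 / 19,358 cycles = $17 per cycle.
Year 1: 725 × $17 = $12,325. Book value $398,861.
Year 2: 707 × $17 = $12,019. Book value $386,842.
Year 3: 3,875 × $17 = $65,875. Book value $320,967.
Year 4: 3,902 × $17 = $66,334. Book value $254,633.
Year 5: 2,640 × $17 = $44,880. Book value $209,753.

$209,753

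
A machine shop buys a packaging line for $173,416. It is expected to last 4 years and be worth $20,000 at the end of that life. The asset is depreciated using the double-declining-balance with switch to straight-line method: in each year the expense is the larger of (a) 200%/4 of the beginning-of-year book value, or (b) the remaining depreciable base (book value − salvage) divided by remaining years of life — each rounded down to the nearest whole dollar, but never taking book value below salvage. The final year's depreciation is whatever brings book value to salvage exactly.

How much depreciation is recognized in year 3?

Depreciable base = $173,416 − $20,000 = $153,416.
Year 1: DB = ⌊$173,416 × 200%/4⌋ = $86,708; SL = ⌊$153,416/4⌋ = $38,354 → take DB $86,708. Book value $86,708.
Year 2: DB = ⌊$86,708 × 200%/4⌋ = $43,354; SL = ⌊$66,708/3⌋ = $22,236 → take DB $43,354. Book value $43,354.
Year 3: DB = ⌊$43,354 × 200%/4⌋ = $21,677; SL = ⌊$23,354/2⌋ = $11,677 → take DB $21,677. Book value $21,677.

$21,677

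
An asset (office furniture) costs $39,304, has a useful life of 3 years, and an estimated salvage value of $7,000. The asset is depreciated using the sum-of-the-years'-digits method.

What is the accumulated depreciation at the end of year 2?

Depreciable base = $39,304 − $7,000 = $32,304.
Sum of the years' digits = 3+2+1 = 6.
Year 1: $32,304 × 3/6 = $16,152. Book value $23,152.
Year 2: $32,304 × 2/6 = $10,768. Book value $12,384.
Accumulated through year 2 = $39,304 − $12,384 = $26,920.

$26,920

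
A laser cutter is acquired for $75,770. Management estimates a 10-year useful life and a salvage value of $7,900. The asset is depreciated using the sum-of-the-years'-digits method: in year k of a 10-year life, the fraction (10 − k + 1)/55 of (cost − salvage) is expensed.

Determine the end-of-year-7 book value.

$15,304

Depreciable base = $75,770 − $7,900 = $67,870.
Sum of the years' digits = 10+9+8+7+6+5+4+3+2+1 = 55.
Year 1: $67,870 × 10/55 = $12,340. Book value $63,430.
Year 2: $67,870 × 9/55 = $11,106. Book value $52,324.
Year 3: $67,870 × 8/55 = $9,872. Book value $42,452.
Year 4: $67,870 × 7/55 = $8,638. Book value $33,814.
Year 5: $67,870 × 6/55 = $7,404. Book value $26,410.
Year 6: $67,870 × 5/55 = $6,170. Book value $20,240.
Year 7: $67,870 × 4/55 = $4,936. Book value $15,304.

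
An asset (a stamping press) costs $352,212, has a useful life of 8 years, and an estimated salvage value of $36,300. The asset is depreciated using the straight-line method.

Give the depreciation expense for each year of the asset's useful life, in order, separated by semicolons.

$39,489; $39,489; $39,489; $39,489; $39,489; $39,489; $39,489; $39,489

Depreciable base = $352,212 − $36,300 = $315,912.
Annual expense = $315,912 / 8 = $39,489.
End of year 1: book value $312,723.
End of year 2: book value $273,234.
End of year 3: book value $233,745.
End of year 4: book value $194,256.
End of year 5: book value $154,767.
End of year 6: book value $115,278.
End of year 7: book value $75,789.
End of year 8: book value $36,300.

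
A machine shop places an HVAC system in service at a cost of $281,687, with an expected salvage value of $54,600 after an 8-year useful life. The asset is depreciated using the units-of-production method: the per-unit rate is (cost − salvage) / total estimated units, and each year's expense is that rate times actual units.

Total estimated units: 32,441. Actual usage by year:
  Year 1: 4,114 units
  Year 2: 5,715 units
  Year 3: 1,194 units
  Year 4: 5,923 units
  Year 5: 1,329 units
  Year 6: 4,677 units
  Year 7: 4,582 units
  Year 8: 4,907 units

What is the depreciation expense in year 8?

Depreciable base = $281,687 − $54,600 = $227,087.
Rate = $227,087 / 32,441 units = $7 per unit.
Year 1: 4,114 × $7 = $28,798. Book value $252,889.
Year 2: 5,715 × $7 = $40,005. Book value $212,884.
Year 3: 1,194 × $7 = $8,358. Book value $204,526.
Year 4: 5,923 × $7 = $41,461. Book value $163,065.
Year 5: 1,329 × $7 = $9,303. Book value $153,762.
Year 6: 4,677 × $7 = $32,739. Book value $121,023.
Year 7: 4,582 × $7 = $32,074. Book value $88,949.
Year 8: 4,907 × $7 = $34,349. Book value $54,600.

$34,349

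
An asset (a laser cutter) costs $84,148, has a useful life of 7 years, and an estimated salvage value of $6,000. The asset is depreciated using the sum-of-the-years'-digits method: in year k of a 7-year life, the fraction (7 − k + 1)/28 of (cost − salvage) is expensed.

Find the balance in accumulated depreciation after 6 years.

Depreciable base = $84,148 − $6,000 = $78,148.
Sum of the years' digits = 7+6+5+4+3+2+1 = 28.
Year 1: $78,148 × 7/28 = $19,537. Book value $64,611.
Year 2: $78,148 × 6/28 = $16,746. Book value $47,865.
Year 3: $78,148 × 5/28 = $13,955. Book value $33,910.
Year 4: $78,148 × 4/28 = $11,164. Book value $22,746.
Year 5: $78,148 × 3/28 = $8,373. Book value $14,373.
Year 6: $78,148 × 2/28 = $5,582. Book value $8,791.
Accumulated through year 6 = $84,148 − $8,791 = $75,357.

$75,357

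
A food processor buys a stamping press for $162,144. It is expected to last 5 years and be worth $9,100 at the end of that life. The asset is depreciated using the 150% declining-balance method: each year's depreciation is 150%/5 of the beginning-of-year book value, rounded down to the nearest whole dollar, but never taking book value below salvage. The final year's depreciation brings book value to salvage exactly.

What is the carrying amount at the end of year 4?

Depreciable base = $162,144 − $9,100 = $153,044.
Year 1: ⌊$162,144 × 150%/5⌋ = $48,643. Book value $113,501.
Year 2: ⌊$113,501 × 150%/5⌋ = $34,050. Book value $79,451.
Year 3: ⌊$79,451 × 150%/5⌋ = $23,835. Book value $55,616.
Year 4: ⌊$55,616 × 150%/5⌋ = $16,684. Book value $38,932.

$38,932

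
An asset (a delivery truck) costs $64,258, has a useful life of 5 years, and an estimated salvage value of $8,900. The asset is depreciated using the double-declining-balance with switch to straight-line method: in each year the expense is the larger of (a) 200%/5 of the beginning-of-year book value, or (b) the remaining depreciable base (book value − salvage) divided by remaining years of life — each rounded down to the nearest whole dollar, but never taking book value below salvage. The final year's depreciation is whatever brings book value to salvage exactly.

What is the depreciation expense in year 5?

$0

Depreciable base = $64,258 − $8,900 = $55,358.
Year 1: DB = ⌊$64,258 × 200%/5⌋ = $25,703; SL = ⌊$55,358/5⌋ = $11,071 → take DB $25,703. Book value $38,555.
Year 2: DB = ⌊$38,555 × 200%/5⌋ = $15,422; SL = ⌊$29,655/4⌋ = $7,413 → take DB $15,422. Book value $23,133.
Year 3: DB = ⌊$23,133 × 200%/5⌋ = $9,253; SL = ⌊$14,233/3⌋ = $4,744 → take DB $9,253. Book value $13,880.
Year 4: DB = ⌊$13,880 × 200%/5⌋ = $5,552; SL = ⌊$4,980/2⌋ = $2,490 → take DB $5,552, capped at $4,980. Book value $8,900.
Year 5 (final): $8,900 − $8,900 = $0. Book value $8,900.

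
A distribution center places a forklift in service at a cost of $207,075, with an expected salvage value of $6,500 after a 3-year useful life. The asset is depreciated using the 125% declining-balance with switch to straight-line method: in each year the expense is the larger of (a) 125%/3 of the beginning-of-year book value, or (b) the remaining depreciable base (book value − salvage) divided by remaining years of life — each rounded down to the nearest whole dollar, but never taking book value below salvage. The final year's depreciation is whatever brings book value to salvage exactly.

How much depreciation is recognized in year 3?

$57,147

Depreciable base = $207,075 − $6,500 = $200,575.
Year 1: DB = ⌊$207,075 × 125%/3⌋ = $86,281; SL = ⌊$200,575/3⌋ = $66,858 → take DB $86,281. Book value $120,794.
Year 2: DB = ⌊$120,794 × 125%/3⌋ = $50,330; SL = ⌊$114,294/2⌋ = $57,147 → take SL $57,147. Book value $63,647.
Year 3 (final): $63,647 − $6,500 = $57,147. Book value $6,500.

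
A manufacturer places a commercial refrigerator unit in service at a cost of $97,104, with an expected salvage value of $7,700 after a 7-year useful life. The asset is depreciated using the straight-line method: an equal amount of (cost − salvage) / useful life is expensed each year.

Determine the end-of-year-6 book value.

$20,472

Depreciable base = $97,104 − $7,700 = $89,404.
Annual expense = $89,404 / 7 = $12,772.
End of year 1: book value $84,332.
End of year 2: book value $71,560.
End of year 3: book value $58,788.
End of year 4: book value $46,016.
End of year 5: book value $33,244.
End of year 6: book value $20,472.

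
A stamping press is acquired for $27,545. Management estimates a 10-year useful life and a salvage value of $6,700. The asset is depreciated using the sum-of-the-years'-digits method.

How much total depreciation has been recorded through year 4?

$12,886

Depreciable base = $27,545 − $6,700 = $20,845.
Sum of the years' digits = 10+9+8+7+6+5+4+3+2+1 = 55.
Year 1: $20,845 × 10/55 = $3,790. Book value $23,755.
Year 2: $20,845 × 9/55 = $3,411. Book value $20,344.
Year 3: $20,845 × 8/55 = $3,032. Book value $17,312.
Year 4: $20,845 × 7/55 = $2,653. Book value $14,659.
Accumulated through year 4 = $27,545 − $14,659 = $12,886.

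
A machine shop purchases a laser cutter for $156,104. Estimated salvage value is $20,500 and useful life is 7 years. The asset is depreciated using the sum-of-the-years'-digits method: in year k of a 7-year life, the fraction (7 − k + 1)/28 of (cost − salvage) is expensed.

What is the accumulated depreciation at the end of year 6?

$130,761

Depreciable base = $156,104 − $20,500 = $135,604.
Sum of the years' digits = 7+6+5+4+3+2+1 = 28.
Year 1: $135,604 × 7/28 = $33,901. Book value $122,203.
Year 2: $135,604 × 6/28 = $29,058. Book value $93,145.
Year 3: $135,604 × 5/28 = $24,215. Book value $68,930.
Year 4: $135,604 × 4/28 = $19,372. Book value $49,558.
Year 5: $135,604 × 3/28 = $14,529. Book value $35,029.
Year 6: $135,604 × 2/28 = $9,686. Book value $25,343.
Accumulated through year 6 = $156,104 − $25,343 = $130,761.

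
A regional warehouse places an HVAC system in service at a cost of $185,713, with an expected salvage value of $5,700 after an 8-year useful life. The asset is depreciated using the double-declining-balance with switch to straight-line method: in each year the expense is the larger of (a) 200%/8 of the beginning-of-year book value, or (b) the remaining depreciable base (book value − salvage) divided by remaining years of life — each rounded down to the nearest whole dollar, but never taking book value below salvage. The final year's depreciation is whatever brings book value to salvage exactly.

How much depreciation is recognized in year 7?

$12,790

Depreciable base = $185,713 − $5,700 = $180,013.
Year 1: DB = ⌊$185,713 × 200%/8⌋ = $46,428; SL = ⌊$180,013/8⌋ = $22,501 → take DB $46,428. Book value $139,285.
Year 2: DB = ⌊$139,285 × 200%/8⌋ = $34,821; SL = ⌊$133,585/7⌋ = $19,083 → take DB $34,821. Book value $104,464.
Year 3: DB = ⌊$104,464 × 200%/8⌋ = $26,116; SL = ⌊$98,764/6⌋ = $16,460 → take DB $26,116. Book value $78,348.
Year 4: DB = ⌊$78,348 × 200%/8⌋ = $19,587; SL = ⌊$72,648/5⌋ = $14,529 → take DB $19,587. Book value $58,761.
Year 5: DB = ⌊$58,761 × 200%/8⌋ = $14,690; SL = ⌊$53,061/4⌋ = $13,265 → take DB $14,690. Book value $44,071.
Year 6: DB = ⌊$44,071 × 200%/8⌋ = $11,017; SL = ⌊$38,371/3⌋ = $12,790 → take SL $12,790. Book value $31,281.
Year 7: DB = ⌊$31,281 × 200%/8⌋ = $7,820; SL = ⌊$25,581/2⌋ = $12,790 → take SL $12,790. Book value $18,491.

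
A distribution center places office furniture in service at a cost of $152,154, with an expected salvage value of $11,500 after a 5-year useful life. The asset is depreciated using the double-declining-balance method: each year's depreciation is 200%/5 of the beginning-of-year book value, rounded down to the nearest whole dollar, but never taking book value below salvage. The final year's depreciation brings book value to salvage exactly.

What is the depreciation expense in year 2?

Depreciable base = $152,154 − $11,500 = $140,654.
Year 1: ⌊$152,154 × 200%/5⌋ = $60,861. Book value $91,293.
Year 2: ⌊$91,293 × 200%/5⌋ = $36,517. Book value $54,776.

$36,517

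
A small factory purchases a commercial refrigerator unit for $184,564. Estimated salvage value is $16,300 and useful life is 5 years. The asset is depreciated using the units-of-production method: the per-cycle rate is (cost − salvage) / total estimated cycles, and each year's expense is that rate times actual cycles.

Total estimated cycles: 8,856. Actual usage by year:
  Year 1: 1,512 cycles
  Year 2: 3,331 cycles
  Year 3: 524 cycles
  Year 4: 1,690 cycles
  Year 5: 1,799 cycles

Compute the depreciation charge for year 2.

Depreciable base = $184,564 − $16,300 = $168,264.
Rate = $168,264 / 8,856 cycles = $19 per cycle.
Year 1: 1,512 × $19 = $28,728. Book value $155,836.
Year 2: 3,331 × $19 = $63,289. Book value $92,547.

$63,289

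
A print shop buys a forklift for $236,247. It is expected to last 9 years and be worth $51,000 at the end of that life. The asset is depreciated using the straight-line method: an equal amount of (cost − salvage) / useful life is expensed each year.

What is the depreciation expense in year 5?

Depreciable base = $236,247 − $51,000 = $185,247.
Annual expense = $185,247 / 9 = $20,583.

$20,583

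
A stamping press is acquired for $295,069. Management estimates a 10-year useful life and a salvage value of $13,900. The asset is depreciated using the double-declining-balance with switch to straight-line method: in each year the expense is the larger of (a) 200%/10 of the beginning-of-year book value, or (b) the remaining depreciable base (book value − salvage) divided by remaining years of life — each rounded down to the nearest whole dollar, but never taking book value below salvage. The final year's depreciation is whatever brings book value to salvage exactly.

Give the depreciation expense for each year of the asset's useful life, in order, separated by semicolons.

Depreciable base = $295,069 − $13,900 = $281,169.
Year 1: DB = ⌊$295,069 × 200%/10⌋ = $59,013; SL = ⌊$281,169/10⌋ = $28,116 → take DB $59,013. Book value $236,056.
Year 2: DB = ⌊$236,056 × 200%/10⌋ = $47,211; SL = ⌊$222,156/9⌋ = $24,684 → take DB $47,211. Book value $188,845.
Year 3: DB = ⌊$188,845 × 200%/10⌋ = $37,769; SL = ⌊$174,945/8⌋ = $21,868 → take DB $37,769. Book value $151,076.
Year 4: DB = ⌊$151,076 × 200%/10⌋ = $30,215; SL = ⌊$137,176/7⌋ = $19,596 → take DB $30,215. Book value $120,861.
Year 5: DB = ⌊$120,861 × 200%/10⌋ = $24,172; SL = ⌊$106,961/6⌋ = $17,826 → take DB $24,172. Book value $96,689.
Year 6: DB = ⌊$96,689 × 200%/10⌋ = $19,337; SL = ⌊$82,789/5⌋ = $16,557 → take DB $19,337. Book value $77,352.
Year 7: DB = ⌊$77,352 × 200%/10⌋ = $15,470; SL = ⌊$63,452/4⌋ = $15,863 → take SL $15,863. Book value $61,489.
Year 8: DB = ⌊$61,489 × 200%/10⌋ = $12,297; SL = ⌊$47,589/3⌋ = $15,863 → take SL $15,863. Book value $45,626.
Year 9: DB = ⌊$45,626 × 200%/10⌋ = $9,125; SL = ⌊$31,726/2⌋ = $15,863 → take SL $15,863. Book value $29,763.
Year 10 (final): $29,763 − $13,900 = $15,863. Book value $13,900.

$59,013; $47,211; $37,769; $30,215; $24,172; $19,337; $15,863; $15,863; $15,863; $15,863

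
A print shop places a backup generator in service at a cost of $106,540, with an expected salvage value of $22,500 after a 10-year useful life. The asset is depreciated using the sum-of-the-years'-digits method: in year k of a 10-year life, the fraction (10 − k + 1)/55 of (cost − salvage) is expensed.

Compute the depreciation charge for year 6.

$7,640

Depreciable base = $106,540 − $22,500 = $84,040.
Sum of the years' digits = 10+9+8+7+6+5+4+3+2+1 = 55.
Year 1: $84,040 × 10/55 = $15,280. Book value $91,260.
Year 2: $84,040 × 9/55 = $13,752. Book value $77,508.
Year 3: $84,040 × 8/55 = $12,224. Book value $65,284.
Year 4: $84,040 × 7/55 = $10,696. Book value $54,588.
Year 5: $84,040 × 6/55 = $9,168. Book value $45,420.
Year 6: $84,040 × 5/55 = $7,640. Book value $37,780.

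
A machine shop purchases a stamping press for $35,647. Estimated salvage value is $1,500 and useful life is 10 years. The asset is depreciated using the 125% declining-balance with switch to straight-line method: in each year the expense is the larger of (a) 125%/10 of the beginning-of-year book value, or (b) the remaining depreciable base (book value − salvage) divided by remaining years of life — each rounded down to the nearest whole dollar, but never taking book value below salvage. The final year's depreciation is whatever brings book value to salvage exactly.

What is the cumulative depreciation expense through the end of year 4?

Depreciable base = $35,647 − $1,500 = $34,147.
Year 1: DB = ⌊$35,647 × 125%/10⌋ = $4,455; SL = ⌊$34,147/10⌋ = $3,414 → take DB $4,455. Book value $31,192.
Year 2: DB = ⌊$31,192 × 125%/10⌋ = $3,899; SL = ⌊$29,692/9⌋ = $3,299 → take DB $3,899. Book value $27,293.
Year 3: DB = ⌊$27,293 × 125%/10⌋ = $3,411; SL = ⌊$25,793/8⌋ = $3,224 → take DB $3,411. Book value $23,882.
Year 4: DB = ⌊$23,882 × 125%/10⌋ = $2,985; SL = ⌊$22,382/7⌋ = $3,197 → take SL $3,197. Book value $20,685.
Accumulated through year 4 = $35,647 − $20,685 = $14,962.

$14,962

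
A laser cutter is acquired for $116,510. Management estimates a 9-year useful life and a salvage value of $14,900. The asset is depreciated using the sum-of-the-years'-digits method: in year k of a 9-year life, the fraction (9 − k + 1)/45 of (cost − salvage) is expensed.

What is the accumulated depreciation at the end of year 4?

$67,740

Depreciable base = $116,510 − $14,900 = $101,610.
Sum of the years' digits = 9+8+7+6+5+4+3+2+1 = 45.
Year 1: $101,610 × 9/45 = $20,322. Book value $96,188.
Year 2: $101,610 × 8/45 = $18,064. Book value $78,124.
Year 3: $101,610 × 7/45 = $15,806. Book value $62,318.
Year 4: $101,610 × 6/45 = $13,548. Book value $48,770.
Accumulated through year 4 = $116,510 − $48,770 = $67,740.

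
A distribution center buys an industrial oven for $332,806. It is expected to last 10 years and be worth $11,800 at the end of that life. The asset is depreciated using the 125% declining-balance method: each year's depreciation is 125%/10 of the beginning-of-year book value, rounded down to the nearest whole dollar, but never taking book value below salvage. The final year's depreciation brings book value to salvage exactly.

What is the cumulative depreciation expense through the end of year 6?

$183,441

Depreciable base = $332,806 − $11,800 = $321,006.
Year 1: ⌊$332,806 × 125%/10⌋ = $41,600. Book value $291,206.
Year 2: ⌊$291,206 × 125%/10⌋ = $36,400. Book value $254,806.
Year 3: ⌊$254,806 × 125%/10⌋ = $31,850. Book value $222,956.
Year 4: ⌊$222,956 × 125%/10⌋ = $27,869. Book value $195,087.
Year 5: ⌊$195,087 × 125%/10⌋ = $24,385. Book value $170,702.
Year 6: ⌊$170,702 × 125%/10⌋ = $21,337. Book value $149,365.
Accumulated through year 6 = $332,806 − $149,365 = $183,441.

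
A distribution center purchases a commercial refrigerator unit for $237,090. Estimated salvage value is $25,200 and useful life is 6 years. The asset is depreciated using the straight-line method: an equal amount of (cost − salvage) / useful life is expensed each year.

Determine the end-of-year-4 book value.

Depreciable base = $237,090 − $25,200 = $211,890.
Annual expense = $211,890 / 6 = $35,315.
End of year 1: book value $201,775.
End of year 2: book value $166,460.
End of year 3: book value $131,145.
End of year 4: book value $95,830.

$95,830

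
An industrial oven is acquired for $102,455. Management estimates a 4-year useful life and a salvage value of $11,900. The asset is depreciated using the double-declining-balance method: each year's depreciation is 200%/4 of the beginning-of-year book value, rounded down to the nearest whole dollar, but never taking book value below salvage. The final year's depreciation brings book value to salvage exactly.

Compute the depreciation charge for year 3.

Depreciable base = $102,455 − $11,900 = $90,555.
Year 1: ⌊$102,455 × 200%/4⌋ = $51,227. Book value $51,228.
Year 2: ⌊$51,228 × 200%/4⌋ = $25,614. Book value $25,614.
Year 3: ⌊$25,614 × 200%/4⌋ = $12,807. Book value $12,807.

$12,807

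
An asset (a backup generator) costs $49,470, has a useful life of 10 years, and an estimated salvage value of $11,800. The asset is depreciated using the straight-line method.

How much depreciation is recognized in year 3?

Depreciable base = $49,470 − $11,800 = $37,670.
Annual expense = $37,670 / 10 = $3,767.

$3,767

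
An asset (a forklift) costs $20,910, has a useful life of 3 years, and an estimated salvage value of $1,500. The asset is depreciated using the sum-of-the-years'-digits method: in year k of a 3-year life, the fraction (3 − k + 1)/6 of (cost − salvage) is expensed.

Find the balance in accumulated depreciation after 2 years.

$16,175

Depreciable base = $20,910 − $1,500 = $19,410.
Sum of the years' digits = 3+2+1 = 6.
Year 1: $19,410 × 3/6 = $9,705. Book value $11,205.
Year 2: $19,410 × 2/6 = $6,470. Book value $4,735.
Accumulated through year 2 = $20,910 − $4,735 = $16,175.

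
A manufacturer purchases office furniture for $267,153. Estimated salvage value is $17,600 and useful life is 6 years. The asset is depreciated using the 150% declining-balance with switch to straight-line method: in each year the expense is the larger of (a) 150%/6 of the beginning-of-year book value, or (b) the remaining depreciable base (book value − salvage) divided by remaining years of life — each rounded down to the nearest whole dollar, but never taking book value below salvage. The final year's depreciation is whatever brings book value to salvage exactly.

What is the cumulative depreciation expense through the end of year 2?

$116,879

Depreciable base = $267,153 − $17,600 = $249,553.
Year 1: DB = ⌊$267,153 × 150%/6⌋ = $66,788; SL = ⌊$249,553/6⌋ = $41,592 → take DB $66,788. Book value $200,365.
Year 2: DB = ⌊$200,365 × 150%/6⌋ = $50,091; SL = ⌊$182,765/5⌋ = $36,553 → take DB $50,091. Book value $150,274.
Accumulated through year 2 = $267,153 − $150,274 = $116,879.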